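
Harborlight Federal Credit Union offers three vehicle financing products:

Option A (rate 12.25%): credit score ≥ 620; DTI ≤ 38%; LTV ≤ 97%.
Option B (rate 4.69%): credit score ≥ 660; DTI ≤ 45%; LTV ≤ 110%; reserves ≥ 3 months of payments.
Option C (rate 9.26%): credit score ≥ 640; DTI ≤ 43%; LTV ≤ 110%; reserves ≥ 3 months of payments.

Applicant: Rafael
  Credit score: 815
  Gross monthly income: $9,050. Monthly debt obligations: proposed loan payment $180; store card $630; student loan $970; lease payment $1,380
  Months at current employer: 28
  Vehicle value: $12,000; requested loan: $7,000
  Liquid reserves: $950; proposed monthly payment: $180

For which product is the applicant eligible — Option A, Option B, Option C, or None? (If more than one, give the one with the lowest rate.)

Option B

Total debts = (180 + 630 + 970 + 1,380) = 3,160; DTI = 3,160/9,050 = 34.9%.
LTV = 7,000/12,000 = 58.3%.
Reserves = 950/180 = 5.3 months.
Option A: score 815 ≥ 620; DTI 34.9% ≤ 38%; LTV 58.3% ≤ 97% → qualifies.
Option B: score 815 ≥ 660; DTI 34.9% ≤ 45%; LTV 58.3% ≤ 110%; reserves 5.3 ≥ 3 mo → qualifies.
Option C: score 815 ≥ 640; DTI 34.9% ≤ 43%; LTV 58.3% ≤ 110%; reserves 5.3 ≥ 3 mo → qualifies.
Qualifying: Option A, Option B, Option C. Lowest rate is 4.69% → Option B.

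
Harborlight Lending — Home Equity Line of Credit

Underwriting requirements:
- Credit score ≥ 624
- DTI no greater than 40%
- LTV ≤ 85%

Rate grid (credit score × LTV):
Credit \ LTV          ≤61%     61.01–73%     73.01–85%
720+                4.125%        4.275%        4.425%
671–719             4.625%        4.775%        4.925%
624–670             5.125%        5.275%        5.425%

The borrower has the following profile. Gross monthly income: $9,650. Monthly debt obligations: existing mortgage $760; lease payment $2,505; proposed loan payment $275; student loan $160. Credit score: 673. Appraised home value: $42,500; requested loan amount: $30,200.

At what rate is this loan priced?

Credit score 673 ≥ 624; Total monthly debts = (760 + 2,505 + 275 + 160) = 3,700. DTI: 3,700 ÷ 9,650 = 38.3%, within the 40% cap
Loan-to-value = 30,200/42,500 = 71.1% — pass (85% max)
Row: 673 falls in 671–719. Column: 71.1% falls in 61.01–73%. Rate = 4.775%.

4.775%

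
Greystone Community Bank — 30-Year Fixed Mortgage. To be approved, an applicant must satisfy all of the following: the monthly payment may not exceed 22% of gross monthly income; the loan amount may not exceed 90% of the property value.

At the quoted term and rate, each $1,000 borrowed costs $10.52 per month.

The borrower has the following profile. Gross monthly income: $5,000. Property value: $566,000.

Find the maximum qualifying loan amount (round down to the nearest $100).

Payment cap: 22% × $5,000 = $1,100/month.
At $10.52 per $1,000, that supports 1,100/10.52 × 1,000 ≈ $104,562 → $104,500.
LTV cap: 90% × $566,000 = $509,400 → $509,400.
Binding constraint: payment-to-income.

$104,500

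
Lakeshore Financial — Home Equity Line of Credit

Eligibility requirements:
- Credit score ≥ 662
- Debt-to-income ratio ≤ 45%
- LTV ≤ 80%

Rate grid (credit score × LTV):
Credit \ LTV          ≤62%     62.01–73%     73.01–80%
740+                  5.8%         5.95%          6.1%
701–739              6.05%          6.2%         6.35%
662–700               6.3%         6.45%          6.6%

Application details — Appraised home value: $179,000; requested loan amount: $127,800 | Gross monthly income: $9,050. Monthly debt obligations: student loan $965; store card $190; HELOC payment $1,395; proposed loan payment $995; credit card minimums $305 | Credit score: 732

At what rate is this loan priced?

Credit score 732 ≥ 662; Total monthly debts = (965 + 190 + 1,395 + 995 + 305) = 3,850. DTI: 3,850 ÷ 9,050 = 42.5%, within the 45% cap
LTV = 127,800/179,000 = 71.4% ≤ 80%
Score 732 is in the 701–739 band; LTV 71.4% is in the 62.01–73% band → 6.2%.

6.2%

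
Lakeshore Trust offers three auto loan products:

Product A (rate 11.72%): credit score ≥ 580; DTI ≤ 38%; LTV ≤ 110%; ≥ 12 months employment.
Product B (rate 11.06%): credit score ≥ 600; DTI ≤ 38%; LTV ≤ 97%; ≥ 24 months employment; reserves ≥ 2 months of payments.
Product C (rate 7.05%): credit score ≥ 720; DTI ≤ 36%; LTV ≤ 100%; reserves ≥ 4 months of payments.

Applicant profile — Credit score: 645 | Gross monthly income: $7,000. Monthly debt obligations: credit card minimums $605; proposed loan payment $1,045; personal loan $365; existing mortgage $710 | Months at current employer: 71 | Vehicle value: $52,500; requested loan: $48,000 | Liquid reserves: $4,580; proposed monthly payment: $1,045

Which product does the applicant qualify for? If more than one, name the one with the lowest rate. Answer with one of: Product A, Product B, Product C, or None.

Total debts = (605 + 1,045 + 365 + 710) = 2,725; DTI = 2,725/7,000 = 38.9%.
LTV = 48,000/52,500 = 91.4%.
Reserves = 4,580/1,045 = 4.4 months.
Product A: score 645 ≥ 580; DTI 38.9% > 38%; LTV 91.4% ≤ 110%; employment 71 ≥ 12 mo → does not qualify.
Product B: score 645 ≥ 600; DTI 38.9% > 38%; LTV 91.4% ≤ 97%; employment 71 ≥ 24 mo; reserves 4.4 ≥ 2 mo → does not qualify.
Product C: score 645 < 720; DTI 38.9% > 36%; LTV 91.4% ≤ 100%; reserves 4.4 ≥ 4 mo → does not qualify.

None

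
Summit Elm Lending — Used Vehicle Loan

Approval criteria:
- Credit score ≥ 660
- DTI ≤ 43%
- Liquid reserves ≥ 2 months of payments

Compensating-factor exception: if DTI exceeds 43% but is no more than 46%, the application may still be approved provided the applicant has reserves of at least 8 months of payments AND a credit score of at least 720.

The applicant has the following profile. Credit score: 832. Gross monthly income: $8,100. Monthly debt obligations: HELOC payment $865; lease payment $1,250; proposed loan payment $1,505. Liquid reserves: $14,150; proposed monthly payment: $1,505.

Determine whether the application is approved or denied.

Approved

Credit score 832 ≥ 660 (meets base)
Total debts = (865 + 1,250 + 1,505) = 3,620. DTI: 3,620 ÷ 8,100 = 44.7%, over the 43% base limit.
Liquid reserves cover 14,150/1,505 = 9.4 months — ≥ 2 required
44.7% falls in the override range (43%–46%), so the compensating-factor test applies.
Reserves 9.4 ≥ 8 months; credit score 832 ≥ 720.
Both compensating conditions met → exception applies.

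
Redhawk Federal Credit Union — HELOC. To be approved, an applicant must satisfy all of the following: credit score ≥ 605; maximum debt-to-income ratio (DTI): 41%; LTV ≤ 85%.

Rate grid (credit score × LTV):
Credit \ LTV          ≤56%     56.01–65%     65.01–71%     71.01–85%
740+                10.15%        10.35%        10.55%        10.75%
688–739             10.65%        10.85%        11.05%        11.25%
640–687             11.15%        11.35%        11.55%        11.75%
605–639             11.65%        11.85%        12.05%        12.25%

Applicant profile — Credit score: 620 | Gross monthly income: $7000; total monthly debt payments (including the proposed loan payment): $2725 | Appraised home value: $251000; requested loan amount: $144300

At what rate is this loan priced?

11.85%

Credit score 620 ≥ 605; Debt-to-income = 2,725/7,000 = 38.9% — meets 41% limit
LTV = 144,300/251,000 = 57.5% ≤ 85%
Score 620 is in the 605–639 band; LTV 57.5% is in the 56.01–65% band → 11.85%.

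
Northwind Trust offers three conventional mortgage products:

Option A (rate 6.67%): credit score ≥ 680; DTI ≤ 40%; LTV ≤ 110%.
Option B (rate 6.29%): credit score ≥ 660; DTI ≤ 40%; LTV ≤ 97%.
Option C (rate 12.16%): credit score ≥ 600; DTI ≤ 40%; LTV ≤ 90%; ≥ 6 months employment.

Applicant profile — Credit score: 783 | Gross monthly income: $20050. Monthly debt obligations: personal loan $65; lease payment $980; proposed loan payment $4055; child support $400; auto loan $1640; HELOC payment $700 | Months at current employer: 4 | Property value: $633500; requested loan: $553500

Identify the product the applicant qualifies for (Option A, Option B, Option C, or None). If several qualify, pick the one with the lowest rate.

Option B

Total debts = (65 + 980 + 4,055 + 400 + 1,640 + 700) = 7,840; DTI = 7,840/20,050 = 39.1%.
LTV = 553,500/633,500 = 87.4%.
Option A: score 783 ≥ 680; DTI 39.1% ≤ 40%; LTV 87.4% ≤ 110% → qualifies.
Option B: score 783 ≥ 660; DTI 39.1% ≤ 40%; LTV 87.4% ≤ 97% → qualifies.
Option C: score 783 ≥ 600; DTI 39.1% ≤ 40%; LTV 87.4% ≤ 90%; employment 4 < 6 mo → does not qualify.
Qualifying: Option A, Option B. Lowest rate is 6.29% → Option B.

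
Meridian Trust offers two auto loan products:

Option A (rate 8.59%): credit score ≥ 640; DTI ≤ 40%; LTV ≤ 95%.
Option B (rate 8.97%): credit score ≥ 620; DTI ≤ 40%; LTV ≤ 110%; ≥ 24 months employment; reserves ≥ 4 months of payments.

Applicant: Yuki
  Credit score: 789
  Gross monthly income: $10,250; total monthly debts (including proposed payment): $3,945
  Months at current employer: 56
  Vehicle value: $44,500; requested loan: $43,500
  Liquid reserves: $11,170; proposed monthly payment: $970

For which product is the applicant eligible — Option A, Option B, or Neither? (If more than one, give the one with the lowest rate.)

Option B

DTI = 3,945/10,250 = 38.5%.
LTV = 43,500/44,500 = 97.8%.
Reserves = 11,170/970 = 11.5 months.
Option A: score 789 ≥ 640; DTI 38.5% ≤ 40%; LTV 97.8% > 95% → does not qualify.
Option B: score 789 ≥ 620; DTI 38.5% ≤ 40%; LTV 97.8% ≤ 110%; employment 56 ≥ 24 mo; reserves 11.5 ≥ 4 mo → qualifies.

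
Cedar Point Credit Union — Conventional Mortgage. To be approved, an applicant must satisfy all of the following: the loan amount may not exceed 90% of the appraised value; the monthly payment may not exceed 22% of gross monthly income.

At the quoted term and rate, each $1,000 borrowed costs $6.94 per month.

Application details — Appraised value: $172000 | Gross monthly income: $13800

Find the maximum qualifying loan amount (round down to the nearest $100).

$154,800

Payment cap: 22% × $13,800 = $3,036/month.
At $6.94 per $1,000, that supports 3,036/6.94 × 1,000 ≈ $437,463 → $437,400.
LTV cap: 90% × $172,000 = $154,800 → $154,800.
Binding constraint: loan-to-value.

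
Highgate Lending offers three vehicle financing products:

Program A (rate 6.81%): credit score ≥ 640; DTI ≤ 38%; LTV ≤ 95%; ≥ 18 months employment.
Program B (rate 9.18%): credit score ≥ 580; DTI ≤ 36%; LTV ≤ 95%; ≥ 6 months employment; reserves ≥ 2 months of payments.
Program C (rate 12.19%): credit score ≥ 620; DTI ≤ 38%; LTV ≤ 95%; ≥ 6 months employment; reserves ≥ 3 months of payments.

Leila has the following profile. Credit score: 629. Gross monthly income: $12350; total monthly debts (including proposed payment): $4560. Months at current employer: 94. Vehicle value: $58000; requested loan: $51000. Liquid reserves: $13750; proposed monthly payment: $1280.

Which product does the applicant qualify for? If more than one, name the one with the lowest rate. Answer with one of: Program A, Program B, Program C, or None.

Program C

DTI = 4,560/12,350 = 36.9%.
LTV = 51,000/58,000 = 87.9%.
Reserves = 13,750/1,280 = 10.7 months.
Program A: score 629 < 640; DTI 36.9% ≤ 38%; LTV 87.9% ≤ 95%; employment 94 ≥ 18 mo → does not qualify.
Program B: score 629 ≥ 580; DTI 36.9% > 36%; LTV 87.9% ≤ 95%; employment 94 ≥ 6 mo; reserves 10.7 ≥ 2 mo → does not qualify.
Program C: score 629 ≥ 620; DTI 36.9% ≤ 38%; LTV 87.9% ≤ 95%; employment 94 ≥ 6 mo; reserves 10.7 ≥ 3 mo → qualifies.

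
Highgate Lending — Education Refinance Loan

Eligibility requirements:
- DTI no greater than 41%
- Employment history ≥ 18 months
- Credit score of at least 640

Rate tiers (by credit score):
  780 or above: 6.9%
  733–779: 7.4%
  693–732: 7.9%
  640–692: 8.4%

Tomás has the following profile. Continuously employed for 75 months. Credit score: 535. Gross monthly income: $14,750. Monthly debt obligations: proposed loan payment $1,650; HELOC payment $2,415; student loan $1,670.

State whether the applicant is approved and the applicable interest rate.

Credit score 535 < 640 (below minimum)
Total monthly debts = (1,650 + 2,415 + 1,670) = 5,735. DTI: 5,735 ÷ 14,750 = 38.9%, within the 41% cap
Employment 75 ≥ 18 months
Not all requirements met → denied.

Denied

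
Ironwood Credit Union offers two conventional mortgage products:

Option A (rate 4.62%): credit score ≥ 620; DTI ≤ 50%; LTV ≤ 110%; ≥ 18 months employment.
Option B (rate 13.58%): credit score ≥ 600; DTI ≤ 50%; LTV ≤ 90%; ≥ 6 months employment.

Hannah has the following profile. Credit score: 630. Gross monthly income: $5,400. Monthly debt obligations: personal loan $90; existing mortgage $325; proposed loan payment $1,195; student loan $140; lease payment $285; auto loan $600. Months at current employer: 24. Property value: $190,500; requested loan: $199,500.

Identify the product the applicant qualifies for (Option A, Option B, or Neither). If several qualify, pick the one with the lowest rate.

Total debts = (90 + 325 + 1,195 + 140 + 285 + 600) = 2,635; DTI = 2,635/5,400 = 48.8%.
LTV = 199,500/190,500 = 104.7%.
Option A: score 630 ≥ 620; DTI 48.8% ≤ 50%; LTV 104.7% ≤ 110%; employment 24 ≥ 18 mo → qualifies.
Option B: score 630 ≥ 600; DTI 48.8% ≤ 50%; LTV 104.7% > 90%; employment 24 ≥ 6 mo → does not qualify.

Option A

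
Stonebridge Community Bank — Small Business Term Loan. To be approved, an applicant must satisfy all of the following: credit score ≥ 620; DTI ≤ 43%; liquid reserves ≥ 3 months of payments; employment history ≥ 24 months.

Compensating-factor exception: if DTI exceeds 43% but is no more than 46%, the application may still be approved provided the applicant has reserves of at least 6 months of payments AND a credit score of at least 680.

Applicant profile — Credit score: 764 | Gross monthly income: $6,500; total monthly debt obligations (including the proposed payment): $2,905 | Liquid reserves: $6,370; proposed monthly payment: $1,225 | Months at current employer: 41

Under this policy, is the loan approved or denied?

Credit score 764 ≥ 620 (meets base)
DTI: 2,905 ÷ 6,500 = 44.7%, over the 43% base limit.
Liquid reserves cover 6,370/1,225 = 5.2 months — ≥ 3 required
Employment 41 ≥ 24 months
DTI 44.7% is within the 43%–46% exception band; checking compensating factors.
Override check — reserves: 5.2 mo (short of 6); score: 764 (ok).
Compensating-factor requirement not fully met.

Denied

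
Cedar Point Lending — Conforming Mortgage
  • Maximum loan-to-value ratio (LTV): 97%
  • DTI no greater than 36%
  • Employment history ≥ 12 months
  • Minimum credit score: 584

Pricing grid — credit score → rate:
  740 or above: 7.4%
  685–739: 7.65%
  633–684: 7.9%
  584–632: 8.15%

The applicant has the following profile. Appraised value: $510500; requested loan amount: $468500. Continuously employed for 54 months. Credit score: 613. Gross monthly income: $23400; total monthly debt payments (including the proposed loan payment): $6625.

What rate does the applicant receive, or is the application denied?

Approved at 8.15%

Credit score 613 ≥ 584 (meets minimum)
Employment 54 ≥ 12 months
LTV = 468,500/510,500 = 91.8% ≤ 97%
DTI: 6,625 ÷ 23,400 = 28.3%, within the 36% cap
All requirements met. Score 613 falls in the 584–632 tier → 8.15%.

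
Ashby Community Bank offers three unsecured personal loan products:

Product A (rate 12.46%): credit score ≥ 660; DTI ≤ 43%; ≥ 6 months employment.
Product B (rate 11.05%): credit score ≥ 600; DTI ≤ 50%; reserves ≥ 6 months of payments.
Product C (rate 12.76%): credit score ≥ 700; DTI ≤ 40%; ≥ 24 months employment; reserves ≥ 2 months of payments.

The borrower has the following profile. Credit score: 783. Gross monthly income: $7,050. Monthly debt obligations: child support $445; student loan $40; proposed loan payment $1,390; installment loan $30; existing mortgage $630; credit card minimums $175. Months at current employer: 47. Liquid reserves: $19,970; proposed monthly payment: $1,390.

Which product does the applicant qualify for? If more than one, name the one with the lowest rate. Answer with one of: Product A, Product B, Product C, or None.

Product B

Total debts = (445 + 40 + 1,390 + 30 + 630 + 175) = 2,710; DTI = 2,710/7,050 = 38.4%.
Reserves = 19,970/1,390 = 14.4 months.
Product A: score 783 ≥ 660; DTI 38.4% ≤ 43%; employment 47 ≥ 6 mo → qualifies.
Product B: score 783 ≥ 600; DTI 38.4% ≤ 50%; reserves 14.4 ≥ 6 mo → qualifies.
Product C: score 783 ≥ 700; DTI 38.4% ≤ 40%; employment 47 ≥ 24 mo; reserves 14.4 ≥ 2 mo → qualifies.
Qualifying: Product A, Product B, Product C. Lowest rate is 11.05% → Product B.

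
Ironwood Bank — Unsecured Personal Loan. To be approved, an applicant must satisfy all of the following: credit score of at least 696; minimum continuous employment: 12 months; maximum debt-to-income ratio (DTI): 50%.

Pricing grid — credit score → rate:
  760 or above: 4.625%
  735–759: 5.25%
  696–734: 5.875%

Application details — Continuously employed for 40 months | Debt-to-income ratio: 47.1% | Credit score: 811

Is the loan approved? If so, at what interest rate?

Approved at 4.625%

Credit score 811 ≥ 696 (meets minimum)
Employment 40 ≥ 12 months
DTI 47.1% is within the 50% limit
All requirements met. Score 811 falls in the 760 or above tier → 4.625%.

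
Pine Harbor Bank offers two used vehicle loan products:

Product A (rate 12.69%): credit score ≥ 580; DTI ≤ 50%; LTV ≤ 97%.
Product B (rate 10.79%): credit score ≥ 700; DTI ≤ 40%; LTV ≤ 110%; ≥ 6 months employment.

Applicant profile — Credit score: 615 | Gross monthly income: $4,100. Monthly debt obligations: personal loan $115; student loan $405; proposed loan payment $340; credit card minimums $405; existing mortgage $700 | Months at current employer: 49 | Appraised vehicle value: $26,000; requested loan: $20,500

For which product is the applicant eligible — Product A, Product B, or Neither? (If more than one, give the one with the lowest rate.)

Total debts = (115 + 405 + 340 + 405 + 700) = 1,965; DTI = 1,965/4,100 = 47.9%.
LTV = 20,500/26,000 = 78.8%.
Product A: score 615 ≥ 580; DTI 47.9% ≤ 50%; LTV 78.8% ≤ 97% → qualifies.
Product B: score 615 < 700; DTI 47.9% > 40%; LTV 78.8% ≤ 110%; employment 49 ≥ 6 mo → does not qualify.

Product A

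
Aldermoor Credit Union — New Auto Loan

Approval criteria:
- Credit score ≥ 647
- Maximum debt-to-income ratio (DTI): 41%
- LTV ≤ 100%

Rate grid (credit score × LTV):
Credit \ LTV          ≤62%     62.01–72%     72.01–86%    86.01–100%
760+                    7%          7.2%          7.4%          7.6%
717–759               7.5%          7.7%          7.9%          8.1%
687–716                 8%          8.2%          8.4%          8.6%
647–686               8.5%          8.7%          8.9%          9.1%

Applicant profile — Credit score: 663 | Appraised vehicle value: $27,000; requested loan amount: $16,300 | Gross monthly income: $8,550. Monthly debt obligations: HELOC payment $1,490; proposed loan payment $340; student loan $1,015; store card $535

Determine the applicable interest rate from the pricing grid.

Credit score 663 ≥ 647; Total monthly debts = (1,490 + 340 + 1,015 + 535) = 3,380. Debt-to-income = 3,380/8,550 = 39.5% — meets 41% limit
LTV: 16,300 ÷ 27,000 = 60.4%, within 100% cap
Credit 663 → row 647–686; LTV 60.4% → column ≤62%. Grid cell → 8.5%.

8.5%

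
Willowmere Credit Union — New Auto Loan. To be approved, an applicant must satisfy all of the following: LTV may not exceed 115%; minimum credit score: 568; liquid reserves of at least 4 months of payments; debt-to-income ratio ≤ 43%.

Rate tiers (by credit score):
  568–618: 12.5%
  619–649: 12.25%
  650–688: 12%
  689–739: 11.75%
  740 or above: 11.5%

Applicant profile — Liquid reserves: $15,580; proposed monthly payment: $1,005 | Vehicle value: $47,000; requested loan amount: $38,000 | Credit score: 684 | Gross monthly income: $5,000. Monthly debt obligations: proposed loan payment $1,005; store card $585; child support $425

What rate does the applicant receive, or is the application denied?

Credit score 684 ≥ 568 (meets minimum)
LTV = 38,000/47,000 = 80.9% ≤ 115%
Total monthly debts = (1,005 + 585 + 425) = 2,015. DTI = 2,015/5,000 = 40.3% ≤ 43%
Liquid reserves cover 15,580/1,005 = 15.5 months — ≥ 4 required
All requirements met. Score 684 falls in the 650–688 tier → 12%.

Approved at 12%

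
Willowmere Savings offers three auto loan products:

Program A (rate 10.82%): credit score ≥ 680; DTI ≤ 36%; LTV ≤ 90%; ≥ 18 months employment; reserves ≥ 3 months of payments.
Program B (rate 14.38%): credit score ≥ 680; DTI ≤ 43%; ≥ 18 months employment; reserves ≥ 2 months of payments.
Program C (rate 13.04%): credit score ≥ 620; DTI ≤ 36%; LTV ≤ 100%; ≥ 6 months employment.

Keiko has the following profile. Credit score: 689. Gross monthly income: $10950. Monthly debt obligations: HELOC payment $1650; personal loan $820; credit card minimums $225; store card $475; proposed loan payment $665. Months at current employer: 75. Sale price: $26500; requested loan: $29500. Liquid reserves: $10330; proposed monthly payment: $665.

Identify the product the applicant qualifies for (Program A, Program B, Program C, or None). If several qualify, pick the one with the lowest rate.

Total debts = (1,650 + 820 + 225 + 475 + 665) = 3,835; DTI = 3,835/10,950 = 35%.
LTV = 29,500/26,500 = 111.3%.
Reserves = 10,330/665 = 15.5 months.
Program A: score 689 ≥ 680; DTI 35% ≤ 36%; LTV 111.3% > 90%; employment 75 ≥ 18 mo; reserves 15.5 ≥ 3 mo → does not qualify.
Program B: score 689 ≥ 680; DTI 35% ≤ 43%; employment 75 ≥ 18 mo; reserves 15.5 ≥ 2 mo → qualifies.
Program C: score 689 ≥ 620; DTI 35% ≤ 36%; LTV 111.3% > 100%; employment 75 ≥ 6 mo → does not qualify.

Program B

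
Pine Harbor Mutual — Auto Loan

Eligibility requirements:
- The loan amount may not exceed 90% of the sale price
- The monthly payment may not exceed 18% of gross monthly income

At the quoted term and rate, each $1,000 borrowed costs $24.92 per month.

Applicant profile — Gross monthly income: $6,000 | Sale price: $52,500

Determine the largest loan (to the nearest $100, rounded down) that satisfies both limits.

$43,300

Payment cap: 18% × $6,000 = $1,080/month.
At $24.92 per $1,000, that supports 1,080/24.92 × 1,000 ≈ $43,338 → $43,300.
LTV cap: 90% × $52,500 = $47,250 → $47,200.
Binding constraint: payment-to-income.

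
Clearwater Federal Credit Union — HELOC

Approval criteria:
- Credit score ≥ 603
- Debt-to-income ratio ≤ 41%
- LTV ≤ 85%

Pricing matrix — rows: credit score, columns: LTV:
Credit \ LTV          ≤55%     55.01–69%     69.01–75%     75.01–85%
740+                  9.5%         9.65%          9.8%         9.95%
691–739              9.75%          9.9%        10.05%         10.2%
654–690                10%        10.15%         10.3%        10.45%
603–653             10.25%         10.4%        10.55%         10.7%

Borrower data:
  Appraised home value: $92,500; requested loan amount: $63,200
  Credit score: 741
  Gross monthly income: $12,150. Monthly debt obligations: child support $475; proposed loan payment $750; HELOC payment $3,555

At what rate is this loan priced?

Credit score 741 ≥ 603; Total monthly debts = (475 + 750 + 3,555) = 4,780. DTI = 4,780/12,150 = 39.3% ≤ 41%
Loan-to-value = 63,200/92,500 = 68.3% — pass (85% max)
Row: 741 falls in 740+. Column: 68.3% falls in 55.01–69%. Rate = 9.65%.

9.65%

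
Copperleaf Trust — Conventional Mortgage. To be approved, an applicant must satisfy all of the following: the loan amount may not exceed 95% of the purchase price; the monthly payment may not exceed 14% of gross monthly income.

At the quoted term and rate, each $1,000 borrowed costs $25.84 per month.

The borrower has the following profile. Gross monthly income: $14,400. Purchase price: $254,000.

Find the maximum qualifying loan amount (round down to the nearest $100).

Payment cap: 14% × $14,400 = $2,016/month.
At $25.84 per $1,000, that supports 2,016/25.84 × 1,000 ≈ $78,018 → $78,000.
LTV cap: 95% × $254,000 = $241,300 → $241,300.
Binding constraint: payment-to-income.

$78,000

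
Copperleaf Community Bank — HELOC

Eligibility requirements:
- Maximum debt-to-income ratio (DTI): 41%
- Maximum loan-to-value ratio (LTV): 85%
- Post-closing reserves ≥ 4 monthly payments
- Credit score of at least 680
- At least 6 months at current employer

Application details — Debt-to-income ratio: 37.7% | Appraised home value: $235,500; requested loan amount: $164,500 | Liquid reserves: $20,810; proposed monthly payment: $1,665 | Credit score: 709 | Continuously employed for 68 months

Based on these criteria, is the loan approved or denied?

DTI 37.7% is within the 41% limit
Loan-to-value = 164,500/235,500 = 69.9% — pass (85% max)
Reserves = 20,810/1,665 = 12.5 months ≥ 4
Credit score 709 ≥ 680 (meets)
Employment 68 ≥ 6 months
All criteria satisfied.

Approved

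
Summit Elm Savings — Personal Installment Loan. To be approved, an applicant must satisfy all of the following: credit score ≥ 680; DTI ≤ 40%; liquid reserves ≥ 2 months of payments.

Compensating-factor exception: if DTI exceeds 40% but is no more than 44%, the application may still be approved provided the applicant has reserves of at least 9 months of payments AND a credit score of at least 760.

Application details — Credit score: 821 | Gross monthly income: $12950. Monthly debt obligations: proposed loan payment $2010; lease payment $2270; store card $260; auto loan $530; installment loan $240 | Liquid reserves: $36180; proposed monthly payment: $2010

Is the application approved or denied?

Credit score 821 ≥ 680 (meets base)
Total debts = (2,010 + 2,270 + 260 + 530 + 240) = 5,310. DTI: 5,310 ÷ 12,950 = 41%, over the 40% base limit.
Liquid reserves cover 36,180/2,010 = 18.0 months — ≥ 2 required
41% falls in the override range (40%–44%), so the compensating-factor test applies.
Reserves 18.0 ≥ 9 months; credit score 821 ≥ 760.
Both compensating conditions met → exception applies.

Approved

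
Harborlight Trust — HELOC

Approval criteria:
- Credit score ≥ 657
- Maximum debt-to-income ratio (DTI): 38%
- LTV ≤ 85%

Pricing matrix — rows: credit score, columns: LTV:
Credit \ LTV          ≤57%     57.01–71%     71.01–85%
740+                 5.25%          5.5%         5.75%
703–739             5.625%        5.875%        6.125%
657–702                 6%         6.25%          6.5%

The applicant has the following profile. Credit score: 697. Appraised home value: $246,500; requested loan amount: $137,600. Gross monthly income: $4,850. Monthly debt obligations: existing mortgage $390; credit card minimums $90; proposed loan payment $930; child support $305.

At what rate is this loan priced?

Credit score 697 ≥ 657; Total monthly debts = (390 + 90 + 930 + 305) = 1,715. Debt-to-income = 1,715/4,850 = 35.4% — meets 38% limit
Loan-to-value = 137,600/246,500 = 55.8% — pass (85% max)
Row: 697 falls in 657–702. Column: 55.8% falls in ≤57%. Rate = 6%.

6%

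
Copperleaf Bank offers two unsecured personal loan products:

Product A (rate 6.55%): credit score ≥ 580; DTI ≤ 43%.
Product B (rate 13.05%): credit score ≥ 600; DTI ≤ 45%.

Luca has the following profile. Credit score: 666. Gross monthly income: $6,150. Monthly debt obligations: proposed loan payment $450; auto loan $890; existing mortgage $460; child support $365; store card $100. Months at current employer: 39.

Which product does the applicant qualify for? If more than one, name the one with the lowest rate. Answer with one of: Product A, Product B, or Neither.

Total debts = (450 + 890 + 460 + 365 + 100) = 2,265; DTI = 2,265/6,150 = 36.8%.
Product A: score 666 ≥ 580; DTI 36.8% ≤ 43% → qualifies.
Product B: score 666 ≥ 600; DTI 36.8% ≤ 45% → qualifies.
Qualifying: Product A, Product B. Lowest rate is 6.55% → Product A.

Product A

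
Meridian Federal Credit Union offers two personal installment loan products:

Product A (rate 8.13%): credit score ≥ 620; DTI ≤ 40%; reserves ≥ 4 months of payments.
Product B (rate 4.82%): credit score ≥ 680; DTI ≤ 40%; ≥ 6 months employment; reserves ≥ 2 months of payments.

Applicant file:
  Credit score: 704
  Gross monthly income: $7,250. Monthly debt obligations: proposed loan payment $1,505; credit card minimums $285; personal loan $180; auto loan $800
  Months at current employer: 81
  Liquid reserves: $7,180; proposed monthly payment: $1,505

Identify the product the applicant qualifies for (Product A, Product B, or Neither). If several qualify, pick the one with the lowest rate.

Total debts = (1,505 + 285 + 180 + 800) = 2,770; DTI = 2,770/7,250 = 38.2%.
Reserves = 7,180/1,505 = 4.8 months.
Product A: score 704 ≥ 620; DTI 38.2% ≤ 40%; reserves 4.8 ≥ 4 mo → qualifies.
Product B: score 704 ≥ 680; DTI 38.2% ≤ 40%; employment 81 ≥ 6 mo; reserves 4.8 ≥ 2 mo → qualifies.
Qualifying: Product A, Product B. Lowest rate is 4.82% → Product B.

Product B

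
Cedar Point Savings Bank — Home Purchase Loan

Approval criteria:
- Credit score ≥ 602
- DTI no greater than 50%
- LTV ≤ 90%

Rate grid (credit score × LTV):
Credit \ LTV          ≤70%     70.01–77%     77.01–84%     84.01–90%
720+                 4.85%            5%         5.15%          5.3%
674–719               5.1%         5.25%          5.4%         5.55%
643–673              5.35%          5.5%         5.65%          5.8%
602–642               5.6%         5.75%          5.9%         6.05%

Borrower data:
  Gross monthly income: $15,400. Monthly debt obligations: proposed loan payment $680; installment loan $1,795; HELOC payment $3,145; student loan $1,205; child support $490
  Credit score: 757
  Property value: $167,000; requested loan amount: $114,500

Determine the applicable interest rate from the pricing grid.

4.85%

Credit score 757 ≥ 602; Total monthly debts = (680 + 1,795 + 3,145 + 1,205 + 490) = 7,315. DTI = 7,315/15,400 = 47.5% ≤ 50%
LTV = 114,500/167,000 = 68.6% ≤ 90%
Row: 757 falls in 720+. Column: 68.6% falls in ≤70%. Rate = 4.85%.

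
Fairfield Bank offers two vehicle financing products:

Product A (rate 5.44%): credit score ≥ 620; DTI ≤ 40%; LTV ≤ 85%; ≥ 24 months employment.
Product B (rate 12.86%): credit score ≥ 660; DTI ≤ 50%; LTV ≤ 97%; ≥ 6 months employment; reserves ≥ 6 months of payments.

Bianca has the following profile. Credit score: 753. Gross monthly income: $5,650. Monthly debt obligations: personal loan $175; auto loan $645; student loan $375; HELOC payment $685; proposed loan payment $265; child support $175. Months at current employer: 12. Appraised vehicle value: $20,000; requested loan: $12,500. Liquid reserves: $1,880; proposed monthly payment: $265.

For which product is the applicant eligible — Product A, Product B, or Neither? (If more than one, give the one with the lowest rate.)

Product B

Total debts = (175 + 645 + 375 + 685 + 265 + 175) = 2,320; DTI = 2,320/5,650 = 41.1%.
LTV = 12,500/20,000 = 62.5%.
Reserves = 1,880/265 = 7.1 months.
Product A: score 753 ≥ 620; DTI 41.1% > 40%; LTV 62.5% ≤ 85%; employment 12 < 24 mo → does not qualify.
Product B: score 753 ≥ 660; DTI 41.1% ≤ 50%; LTV 62.5% ≤ 97%; employment 12 ≥ 6 mo; reserves 7.1 ≥ 6 mo → qualifies.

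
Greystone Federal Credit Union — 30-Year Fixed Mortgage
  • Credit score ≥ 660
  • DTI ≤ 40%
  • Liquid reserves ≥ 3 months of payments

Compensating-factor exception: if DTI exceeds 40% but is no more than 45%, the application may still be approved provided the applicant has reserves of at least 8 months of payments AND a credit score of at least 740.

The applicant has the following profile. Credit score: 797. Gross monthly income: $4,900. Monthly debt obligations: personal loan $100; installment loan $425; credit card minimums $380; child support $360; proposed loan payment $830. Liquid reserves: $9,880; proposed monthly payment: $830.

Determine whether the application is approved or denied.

Credit score 797 ≥ 660 (meets base)
Total debts = (100 + 425 + 380 + 360 + 830) = 2,095. DTI = 2,095/4,900 = 42.8% > 40% — standard DTI limit exceeded.
Reserves: 9,880 ÷ 830 = 11.9 months (meets 3-month minimum)
DTI 42.8% is within the 40%–45% exception band; checking compensating factors.
Reserves 11.9 ≥ 8 months; credit score 797 ≥ 740.
Both compensating conditions met → exception applies.

Approved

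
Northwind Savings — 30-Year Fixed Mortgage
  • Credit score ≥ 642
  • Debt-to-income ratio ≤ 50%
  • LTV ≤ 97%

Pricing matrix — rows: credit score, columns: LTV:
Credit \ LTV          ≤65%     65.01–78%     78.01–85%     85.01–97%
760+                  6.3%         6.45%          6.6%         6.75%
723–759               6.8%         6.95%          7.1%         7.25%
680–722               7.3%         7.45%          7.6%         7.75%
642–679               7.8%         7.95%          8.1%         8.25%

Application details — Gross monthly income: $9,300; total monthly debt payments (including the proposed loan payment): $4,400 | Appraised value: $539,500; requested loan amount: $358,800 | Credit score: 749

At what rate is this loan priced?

Credit score 749 ≥ 642; DTI: 4,400 ÷ 9,300 = 47.3%, within the 50% cap
LTV = 358,800/539,500 = 66.5% ≤ 97%
Credit 749 → row 723–759; LTV 66.5% → column 65.01–78%. Grid cell → 6.95%.

6.95%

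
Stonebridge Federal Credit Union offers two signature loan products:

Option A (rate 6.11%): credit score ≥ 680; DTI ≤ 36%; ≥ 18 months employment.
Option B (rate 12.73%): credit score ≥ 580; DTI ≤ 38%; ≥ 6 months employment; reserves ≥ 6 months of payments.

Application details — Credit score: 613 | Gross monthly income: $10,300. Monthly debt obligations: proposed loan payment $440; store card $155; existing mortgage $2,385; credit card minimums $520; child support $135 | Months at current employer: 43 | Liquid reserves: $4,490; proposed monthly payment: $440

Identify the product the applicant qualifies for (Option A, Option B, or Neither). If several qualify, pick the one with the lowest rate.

Option B

Total debts = (440 + 155 + 2,385 + 520 + 135) = 3,635; DTI = 3,635/10,300 = 35.3%.
Reserves = 4,490/440 = 10.2 months.
Option A: score 613 < 680; DTI 35.3% ≤ 36%; employment 43 ≥ 18 mo → does not qualify.
Option B: score 613 ≥ 580; DTI 35.3% ≤ 38%; employment 43 ≥ 6 mo; reserves 10.2 ≥ 6 mo → qualifies.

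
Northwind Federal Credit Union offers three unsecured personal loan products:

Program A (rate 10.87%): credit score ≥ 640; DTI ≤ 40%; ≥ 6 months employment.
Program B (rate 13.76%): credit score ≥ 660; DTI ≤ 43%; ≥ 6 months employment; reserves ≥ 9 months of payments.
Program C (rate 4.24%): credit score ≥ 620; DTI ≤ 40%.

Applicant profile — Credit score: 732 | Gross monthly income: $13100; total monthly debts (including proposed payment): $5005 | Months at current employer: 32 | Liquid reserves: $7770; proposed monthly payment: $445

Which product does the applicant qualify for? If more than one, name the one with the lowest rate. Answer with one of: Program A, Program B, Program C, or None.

DTI = 5,005/13,100 = 38.2%.
Reserves = 7,770/445 = 17.5 months.
Program A: score 732 ≥ 640; DTI 38.2% ≤ 40%; employment 32 ≥ 6 mo → qualifies.
Program B: score 732 ≥ 660; DTI 38.2% ≤ 43%; employment 32 ≥ 6 mo; reserves 17.5 ≥ 9 mo → qualifies.
Program C: score 732 ≥ 620; DTI 38.2% ≤ 40% → qualifies.
Qualifying: Program A, Program B, Program C. Lowest rate is 4.24% → Program C.

Program C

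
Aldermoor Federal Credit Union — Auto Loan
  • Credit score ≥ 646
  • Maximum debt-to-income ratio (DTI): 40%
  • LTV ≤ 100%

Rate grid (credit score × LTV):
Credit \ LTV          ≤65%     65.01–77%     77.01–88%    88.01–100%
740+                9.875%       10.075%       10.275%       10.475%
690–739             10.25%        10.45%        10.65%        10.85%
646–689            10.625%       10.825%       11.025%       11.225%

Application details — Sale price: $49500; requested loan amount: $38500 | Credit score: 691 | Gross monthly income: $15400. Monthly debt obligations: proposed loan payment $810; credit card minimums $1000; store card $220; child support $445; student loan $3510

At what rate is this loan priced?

Credit score 691 ≥ 646; Total monthly debts = (810 + 1,000 + 220 + 445 + 3,510) = 5,985. DTI: 5,985 ÷ 15,400 = 38.9%, within the 40% cap
LTV = 38,500/49,500 = 77.8% ≤ 100%
Row: 691 falls in 690–739. Column: 77.8% falls in 77.01–88%. Rate = 10.65%.

10.65%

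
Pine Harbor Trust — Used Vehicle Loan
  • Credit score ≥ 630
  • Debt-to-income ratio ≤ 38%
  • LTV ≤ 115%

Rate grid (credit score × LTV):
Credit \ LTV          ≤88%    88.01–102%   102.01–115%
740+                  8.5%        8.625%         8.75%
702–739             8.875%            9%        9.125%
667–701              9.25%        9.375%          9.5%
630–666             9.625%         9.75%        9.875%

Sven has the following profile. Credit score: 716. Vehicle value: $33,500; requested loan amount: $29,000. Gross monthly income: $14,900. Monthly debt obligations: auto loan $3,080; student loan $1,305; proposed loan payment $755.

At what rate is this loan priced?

Credit score 716 ≥ 630; Total monthly debts = (3,080 + 1,305 + 755) = 5,140. DTI = 5,140/14,900 = 34.5% ≤ 38%
Loan-to-value = 29,000/33,500 = 86.6% — pass (115% max)
Row: 716 falls in 702–739. Column: 86.6% falls in ≤88%. Rate = 8.875%.

8.875%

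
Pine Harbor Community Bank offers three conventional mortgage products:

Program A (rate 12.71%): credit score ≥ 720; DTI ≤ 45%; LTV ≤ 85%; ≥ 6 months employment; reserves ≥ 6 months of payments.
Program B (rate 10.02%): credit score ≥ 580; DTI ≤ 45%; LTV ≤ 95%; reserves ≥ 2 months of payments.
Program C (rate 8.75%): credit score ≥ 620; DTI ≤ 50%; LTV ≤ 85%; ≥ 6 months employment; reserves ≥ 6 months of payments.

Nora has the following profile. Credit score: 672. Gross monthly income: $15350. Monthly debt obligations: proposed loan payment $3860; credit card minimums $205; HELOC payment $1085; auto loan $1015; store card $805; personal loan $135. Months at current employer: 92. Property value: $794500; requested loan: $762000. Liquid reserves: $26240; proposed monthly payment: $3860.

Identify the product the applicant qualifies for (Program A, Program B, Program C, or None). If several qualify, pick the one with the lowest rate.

Total debts = (3,860 + 205 + 1,085 + 1,015 + 805 + 135) = 7,105; DTI = 7,105/15,350 = 46.3%.
LTV = 762,000/794,500 = 95.9%.
Reserves = 26,240/3,860 = 6.8 months.
Program A: score 672 < 720; DTI 46.3% > 45%; LTV 95.9% > 85%; employment 92 ≥ 6 mo; reserves 6.8 ≥ 6 mo → does not qualify.
Program B: score 672 ≥ 580; DTI 46.3% > 45%; LTV 95.9% > 95%; reserves 6.8 ≥ 2 mo → does not qualify.
Program C: score 672 ≥ 620; DTI 46.3% ≤ 50%; LTV 95.9% > 85%; employment 92 ≥ 6 mo; reserves 6.8 ≥ 6 mo → does not qualify.

None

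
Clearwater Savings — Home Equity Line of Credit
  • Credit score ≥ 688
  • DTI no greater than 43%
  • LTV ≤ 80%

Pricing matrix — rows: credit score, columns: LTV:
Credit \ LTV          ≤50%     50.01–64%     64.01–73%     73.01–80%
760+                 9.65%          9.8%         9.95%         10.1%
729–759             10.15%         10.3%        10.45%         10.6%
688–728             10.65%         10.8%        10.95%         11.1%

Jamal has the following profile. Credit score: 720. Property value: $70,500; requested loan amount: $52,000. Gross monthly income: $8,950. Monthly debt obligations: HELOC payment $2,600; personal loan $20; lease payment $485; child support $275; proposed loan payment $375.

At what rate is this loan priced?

11.1%

Credit score 720 ≥ 688; Total monthly debts = (2,600 + 20 + 485 + 275 + 375) = 3,755. DTI = 3,755/8,950 = 42% ≤ 43%
LTV: 52,000 ÷ 70,500 = 73.8%, within 80% cap
Row: 720 falls in 688–728. Column: 73.8% falls in 73.01–80%. Rate = 11.1%.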